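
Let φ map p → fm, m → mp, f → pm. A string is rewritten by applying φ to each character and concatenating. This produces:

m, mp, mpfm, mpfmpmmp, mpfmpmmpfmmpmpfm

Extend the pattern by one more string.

Applying the rule to each of the 16 symbols of mpfmpmmpfmmpmpfm gives the pieces mp fm pm mp fm mp mp fm pm mp mp fm mp fm pm mp, which concatenate to the answer.

mpfmpmmpfmmpmpfmpmmpmpfmmpfmpmmp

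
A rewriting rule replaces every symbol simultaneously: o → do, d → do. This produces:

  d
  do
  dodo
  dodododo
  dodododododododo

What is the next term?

φ(dodododododododo) expands symbol-by-symbol to do do do do do do do do do do do do do do do do; joining the 16 pieces gives the next term.

dodododododododododododododododo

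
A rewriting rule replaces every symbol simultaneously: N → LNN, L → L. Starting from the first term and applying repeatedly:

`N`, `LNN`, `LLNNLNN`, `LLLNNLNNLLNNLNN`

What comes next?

Replace each of the 15 characters of LLLNNLNNLLNNLNN in place — L L L LNN LNN L LNN LNN L L LNN LNN L LNN LNN — and concatenate.

LLLLNNLNNLLNNLNNLLLNNLNNLLNNLNN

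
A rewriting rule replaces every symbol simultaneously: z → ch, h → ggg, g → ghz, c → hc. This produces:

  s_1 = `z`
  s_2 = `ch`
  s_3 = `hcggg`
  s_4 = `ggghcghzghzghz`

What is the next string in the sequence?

Replace each of the 14 characters of ggghcghzghzghz in place — ghz ghz ghz ggg hc ghz ggg ch ghz ggg ch ghz ggg ch — and concatenate.

ghzghzghzggghcghzgggchghzgggchghzgggch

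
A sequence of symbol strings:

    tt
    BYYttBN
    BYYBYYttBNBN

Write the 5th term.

BYYBYYBYYBYYttBNBNBNBN

Each term wraps the previous one in BYY on the left and BN on the right.
From BYYBYYttBNBN, 2 further steps: BYYBYYttBNBN → BYYBYYBYYttBNBNBN → (answer).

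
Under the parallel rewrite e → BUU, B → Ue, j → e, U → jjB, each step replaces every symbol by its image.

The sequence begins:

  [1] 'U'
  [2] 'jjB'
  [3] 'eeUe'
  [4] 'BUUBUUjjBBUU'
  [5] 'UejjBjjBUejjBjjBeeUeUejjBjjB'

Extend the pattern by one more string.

Rewriting the 28 symbols of UejjBjjBUejjBjjBeeUeUejjBjjB one by one yields jjB BUU e e Ue e e Ue jjB BUU e e Ue e e Ue BUU BUU jjB BUU jjB BUU e e Ue e e Ue; concatenated:

jjBBUUeeUeeeUejjBBUUeeUeeeUeBUUBUUjjBBUUjjBBUUeeUeeeUe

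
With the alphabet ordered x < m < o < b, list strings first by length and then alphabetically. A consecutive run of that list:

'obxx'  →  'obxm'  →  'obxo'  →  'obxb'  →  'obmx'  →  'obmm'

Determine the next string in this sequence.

The successor of obmm increments the rightmost position that isn't already b and resets every position after it to x.

obmo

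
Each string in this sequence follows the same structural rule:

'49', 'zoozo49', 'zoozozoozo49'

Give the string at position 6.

zoozozoozozoozozoozozoozo49

Each term is the previous one with zoozo prepended.
From zoozozoozo49, 3 further steps: zoozozoozo49 → zoozozoozozoozo49 → zoozozoozozoozozoozo49 → (answer).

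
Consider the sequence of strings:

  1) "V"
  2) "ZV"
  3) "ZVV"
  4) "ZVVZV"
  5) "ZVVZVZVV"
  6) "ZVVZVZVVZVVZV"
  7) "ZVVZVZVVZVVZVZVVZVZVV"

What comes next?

ZVVZVZVVZVVZVZVVZVZVVZVVZVZVVZVVZV

Each term (from the third on) is the previous term followed by the one before it: term 3 = ZV·V = ZVV.
So term 8 is ZVVZVZVVZVVZVZVVZVZVV·ZVVZVZVVZVVZV.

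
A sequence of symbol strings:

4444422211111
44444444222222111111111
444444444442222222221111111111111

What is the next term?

Each string has the form 4^{3n+2} 2^{3n} 1^{4n+1} (n = 1, 2, …).
Setting n = 4 gives 14, 12, 17 characters in each block.

4444444444444422222222222211111111111111111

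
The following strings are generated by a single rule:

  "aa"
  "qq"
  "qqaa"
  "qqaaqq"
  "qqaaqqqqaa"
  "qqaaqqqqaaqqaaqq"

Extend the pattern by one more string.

Each term (from the third on) is the previous term followed by the one before it: term 3 = qq·aa = qqaa.
The next term joins qqaaqqqqaaqqaaqq and qqaaqqqqaa.

qqaaqqqqaaqqaaqqqqaaqqqqaa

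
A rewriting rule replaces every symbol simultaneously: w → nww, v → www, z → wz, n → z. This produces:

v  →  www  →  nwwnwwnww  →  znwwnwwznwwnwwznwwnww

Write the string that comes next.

wzznwwnwwznwwnwwwzznwwnwwznwwnwwwzznwwnwwznwwnww

Replace each of the 21 characters of znwwnwwznwwnwwznwwnww in place — wz z nww nww z nww nww wz z nww nww z nww nww wz z nww nww z nww nww — and concatenate.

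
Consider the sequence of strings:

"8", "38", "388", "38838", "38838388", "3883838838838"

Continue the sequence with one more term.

From term 3 onward, concatenate the last term with the second-to-last: 38·8 = 388, 388·38 = 38838, …
So term 7 is 3883838838838·38838388.

388383883883838838388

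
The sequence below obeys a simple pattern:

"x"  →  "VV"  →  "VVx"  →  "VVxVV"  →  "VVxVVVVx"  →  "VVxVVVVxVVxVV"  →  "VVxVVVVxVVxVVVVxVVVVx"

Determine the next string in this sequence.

VVxVVVVxVVxVVVVxVVVVxVVxVVVVxVVxVV

This is a Fibonacci-style word recurrence s(k) = s(k−1)·s(k−2): e.g. VV·x = VVx.
The next term joins VVxVVVVxVVxVVVVxVVVVx and VVxVVVVxVVxVV.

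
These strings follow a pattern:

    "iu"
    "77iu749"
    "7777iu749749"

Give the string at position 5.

77777777iu749749749749

Every step adds 77 to the front and 749 to the end of the previous string.
From 7777iu749749, 2 further steps: 7777iu749749 → 777777iu749749749 → (answer).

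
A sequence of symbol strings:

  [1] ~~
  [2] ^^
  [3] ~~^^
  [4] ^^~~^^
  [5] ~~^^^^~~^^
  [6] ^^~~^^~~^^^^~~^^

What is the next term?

~~^^^^~~^^^^~~^^~~^^^^~~^^

Each term (from the third on) is the two preceding terms concatenated in order: term 3 = ~~·^^ = ~~^^.
So term 7 is ~~^^^^~~^^·^^~~^^~~^^^^~~^^.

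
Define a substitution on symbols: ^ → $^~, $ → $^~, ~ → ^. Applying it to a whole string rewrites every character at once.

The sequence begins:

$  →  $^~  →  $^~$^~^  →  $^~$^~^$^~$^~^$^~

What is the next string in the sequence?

Rewriting the 17 symbols of $^~$^~^$^~$^~^$^~ one by one yields $^~ $^~ ^ $^~ $^~ ^ $^~ $^~ $^~ ^ $^~ $^~ ^ $^~ $^~ $^~ ^; concatenated:

$^~$^~^$^~$^~^$^~$^~$^~^$^~$^~^$^~$^~$^~^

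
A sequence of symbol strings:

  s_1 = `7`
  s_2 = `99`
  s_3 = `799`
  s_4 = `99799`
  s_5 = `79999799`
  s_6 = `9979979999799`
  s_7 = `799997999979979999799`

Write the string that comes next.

From term 3 onward, concatenate the second-to-last term with the last: 7·99 = 799, 99·799 = 99799, …
The next term joins 9979979999799 and 799997999979979999799.

9979979999799799997999979979999799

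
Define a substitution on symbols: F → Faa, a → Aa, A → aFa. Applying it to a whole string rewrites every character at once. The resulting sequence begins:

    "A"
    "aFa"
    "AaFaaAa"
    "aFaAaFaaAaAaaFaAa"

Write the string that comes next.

Rewriting the 17 symbols of aFaAaFaaAaAaaFaAa one by one yields Aa Faa Aa aFa Aa Faa Aa Aa aFa Aa aFa Aa Aa Faa Aa aFa Aa; concatenated:

AaFaaAaaFaAaFaaAaAaaFaAaaFaAaAaFaaAaaFaAa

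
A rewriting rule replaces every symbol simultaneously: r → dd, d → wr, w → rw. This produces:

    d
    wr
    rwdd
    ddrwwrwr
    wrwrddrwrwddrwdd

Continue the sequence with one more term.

Rewriting the 16 symbols of wrwrddrwrwddrwdd one by one yields rw dd rw dd wr wr dd rw dd rw wr wr dd rw wr wr; concatenated:

rwddrwddwrwrddrwddrwwrwrddrwwrwr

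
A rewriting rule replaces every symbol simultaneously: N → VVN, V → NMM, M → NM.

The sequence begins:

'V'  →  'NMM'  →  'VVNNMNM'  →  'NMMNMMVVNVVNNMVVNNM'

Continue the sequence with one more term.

VVNNMNMVVNNMNMNMMNMMVVNNMMNMMVVNVVNNMNMMNMMVVNVVNNM

Replace each of the 19 characters of NMMNMMVVNVVNNMVVNNM in place — VVN NM NM VVN NM NM NMM NMM VVN NMM NMM VVN VVN NM NMM NMM VVN VVN NM — and concatenate.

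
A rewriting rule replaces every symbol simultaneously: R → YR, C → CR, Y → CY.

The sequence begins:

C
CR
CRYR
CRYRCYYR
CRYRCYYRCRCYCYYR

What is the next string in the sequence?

CRYRCYYRCRCYCYYRCRYRCRCYCRCYCYYR

Applying the rule to each of the 16 symbols of CRYRCYYRCRCYCYYR gives the pieces CR YR CY YR CR CY CY YR CR YR CR CY CR CY CY YR, which concatenate to the answer.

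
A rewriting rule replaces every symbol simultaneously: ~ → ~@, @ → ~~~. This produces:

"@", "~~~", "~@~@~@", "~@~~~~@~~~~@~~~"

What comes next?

Rewriting the 15 symbols of ~@~~~~@~~~~@~~~ one by one yields ~@ ~~~ ~@ ~@ ~@ ~@ ~~~ ~@ ~@ ~@ ~@ ~~~ ~@ ~@ ~@; concatenated:

~@~~~~@~@~@~@~~~~@~@~@~@~~~~@~@~@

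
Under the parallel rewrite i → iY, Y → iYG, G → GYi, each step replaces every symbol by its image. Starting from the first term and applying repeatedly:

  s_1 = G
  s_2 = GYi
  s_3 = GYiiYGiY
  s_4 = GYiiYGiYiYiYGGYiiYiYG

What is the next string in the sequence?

Rewriting the 21 symbols of GYiiYGiYiYiYGGYiiYiYG one by one yields GYi iYG iY iY iYG GYi iY iYG iY iYG iY iYG GYi GYi iYG iY iY iYG iY iYG GYi; concatenated:

GYiiYGiYiYiYGGYiiYiYGiYiYGiYiYGGYiGYiiYGiYiYiYGiYiYGGYi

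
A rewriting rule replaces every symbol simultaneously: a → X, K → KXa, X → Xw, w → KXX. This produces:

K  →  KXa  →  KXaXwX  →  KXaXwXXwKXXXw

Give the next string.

φ(KXaXwXXwKXXXw) expands symbol-by-symbol to KXa Xw X Xw KXX Xw Xw KXX KXa Xw Xw Xw KXX; joining the 13 pieces gives the next term.

KXaXwXXwKXXXwXwKXXKXaXwXwXwKXX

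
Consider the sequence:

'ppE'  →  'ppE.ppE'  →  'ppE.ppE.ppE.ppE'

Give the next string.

s(k+1) = s(k)·.·s(k) — each term doubles the last with '.' between the halves.
Doubling ppE.ppE.ppE.ppE with '.' between the halves:

ppE.ppE.ppE.ppE.ppE.ppE.ppE.ppE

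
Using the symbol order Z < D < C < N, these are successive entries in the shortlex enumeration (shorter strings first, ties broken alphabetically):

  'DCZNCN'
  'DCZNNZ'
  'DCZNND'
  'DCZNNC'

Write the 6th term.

Advancing 2 positions from DCZNNC through DCZNNC → DCZNNN reaches term 6.

DCDZZZ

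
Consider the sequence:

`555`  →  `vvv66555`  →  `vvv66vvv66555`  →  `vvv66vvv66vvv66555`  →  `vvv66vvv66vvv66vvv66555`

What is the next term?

vvv66vvv66vvv66vvv66vvv66555

Each term is the previous one with vvv66 prepended.
One more step from vvv66vvv66vvv66vvv66555 gives the answer.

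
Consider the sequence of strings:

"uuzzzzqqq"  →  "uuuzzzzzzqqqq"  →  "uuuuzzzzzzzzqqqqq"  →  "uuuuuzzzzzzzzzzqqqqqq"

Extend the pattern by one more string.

Reading off run lengths: u runs 2, 3, 4, 5; z runs 4, 6, 8, 10; q runs 3, 4, 5, 6 — each is linear in n, where the shown terms are n = 2, 3, 4, 5.
Setting n = 6 gives 6, 12, 7 characters in each block.

uuuuuuzzzzzzzzzzzzqqqqqqq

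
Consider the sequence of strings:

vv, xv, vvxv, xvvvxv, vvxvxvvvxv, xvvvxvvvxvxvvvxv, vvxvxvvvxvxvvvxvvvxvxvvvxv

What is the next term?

xvvvxvvvxvxvvvxvvvxvxvvvxvxvvvxvvvxvxvvvxv

Each term (from the third on) is the two preceding terms concatenated in order: term 3 = vv·xv = vvxv.
The next term joins xvvvxvvvxvxvvvxv and vvxvxvvvxvxvvvxvvvxvxvvvxv.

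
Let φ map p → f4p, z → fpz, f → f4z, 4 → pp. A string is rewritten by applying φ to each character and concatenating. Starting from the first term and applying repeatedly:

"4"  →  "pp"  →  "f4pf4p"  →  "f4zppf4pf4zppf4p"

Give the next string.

Rewriting the 16 symbols of f4zppf4pf4zppf4p one by one yields f4z pp fpz f4p f4p f4z pp f4p f4z pp fpz f4p f4p f4z pp f4p; concatenated:

f4zppfpzf4pf4pf4zppf4pf4zppfpzf4pf4pf4zppf4p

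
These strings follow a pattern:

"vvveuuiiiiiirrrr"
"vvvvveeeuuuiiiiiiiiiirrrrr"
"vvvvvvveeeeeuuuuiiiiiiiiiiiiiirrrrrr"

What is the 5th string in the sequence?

Each string has the form v^{2n+1} e^{2n-1} u^{n+1} i^{4n+2} r^{n+3} (n = 1, 2, …).
Setting n = 5 gives 11, 9, 6, 22, 8 characters in each block.

vvvvvvvvvvveeeeeeeeeuuuuuuiiiiiiiiiiiiiiiiiiiiiirrrrrrrr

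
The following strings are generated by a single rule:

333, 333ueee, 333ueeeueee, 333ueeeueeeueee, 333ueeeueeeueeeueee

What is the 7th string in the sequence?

333ueeeueeeueeeueeeueeeueee

Each term is the previous one with ueee appended.
From 333ueeeueeeueeeueee, 2 further steps: 333ueeeueeeueeeueee → 333ueeeueeeueeeueeeueee → (answer).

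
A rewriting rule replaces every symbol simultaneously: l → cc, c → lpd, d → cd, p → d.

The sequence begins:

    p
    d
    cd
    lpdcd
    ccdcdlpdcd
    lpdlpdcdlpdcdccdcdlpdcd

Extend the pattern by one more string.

Rewriting the 23 symbols of lpdlpdcdlpdcdccdcdlpdcd one by one yields cc d cd cc d cd lpd cd cc d cd lpd cd lpd lpd cd lpd cd cc d cd lpd cd; concatenated:

ccdcdccdcdlpdcdccdcdlpdcdlpdlpdcdlpdcdccdcdlpdcd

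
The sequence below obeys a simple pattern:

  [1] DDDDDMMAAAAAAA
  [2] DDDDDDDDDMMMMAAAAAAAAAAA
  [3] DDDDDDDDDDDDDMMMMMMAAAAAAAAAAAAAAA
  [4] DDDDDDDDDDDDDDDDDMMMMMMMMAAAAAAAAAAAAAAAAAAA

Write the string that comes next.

DDDDDDDDDDDDDDDDDDDDDMMMMMMMMMMAAAAAAAAAAAAAAAAAAAAAAA

Reading off run lengths: D runs 5, 9, 13, 17; M runs 2, 4, 6, 8; A runs 7, 11, 15, 19 — each is linear in n (n = 1, 2, …).
At n = 5 the blocks have lengths 21, 10, 23.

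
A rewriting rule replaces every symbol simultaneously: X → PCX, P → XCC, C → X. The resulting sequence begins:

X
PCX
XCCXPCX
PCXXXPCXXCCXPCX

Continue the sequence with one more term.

XCCXPCXPCXPCXXCCXPCXPCXXXPCXXCCXPCX

φ(PCXXXPCXXCCXPCX) expands symbol-by-symbol to XCC X PCX PCX PCX XCC X PCX PCX X X PCX XCC X PCX; joining the 15 pieces gives the next term.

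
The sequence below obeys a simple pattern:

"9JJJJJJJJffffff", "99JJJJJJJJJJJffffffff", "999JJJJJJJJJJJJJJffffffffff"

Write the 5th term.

99999JJJJJJJJJJJJJJJJJJJJffffffffffffff

Term n consists of n-1 9's, followed by 3n+2 J's, followed by 2n+2 f's, where the shown terms are n = 2, 3, 4.
For term 5, n = 6, so the run lengths are 5, 20, 14.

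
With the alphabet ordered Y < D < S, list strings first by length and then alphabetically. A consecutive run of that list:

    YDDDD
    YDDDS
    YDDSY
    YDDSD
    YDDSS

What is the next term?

Find the rightmost character of YDDSS below S, bump it to the next letter, and reset everything to its right to Y.

YDSYY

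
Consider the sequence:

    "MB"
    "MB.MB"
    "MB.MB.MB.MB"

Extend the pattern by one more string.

MB.MB.MB.MB.MB.MB.MB.MB

Every step duplicates the string with '.' between the halves.
One more doubling of MB.MB.MB.MB gives the answer.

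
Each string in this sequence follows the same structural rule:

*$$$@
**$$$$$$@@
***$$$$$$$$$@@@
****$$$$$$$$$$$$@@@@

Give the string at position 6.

******$$$$$$$$$$$$$$$$$$@@@@@@

The n-th term is n *'s then 3n $'s then n @'s (n = 1, 2, …).
For term 6, n = 6, so the run lengths are 6, 18, 6.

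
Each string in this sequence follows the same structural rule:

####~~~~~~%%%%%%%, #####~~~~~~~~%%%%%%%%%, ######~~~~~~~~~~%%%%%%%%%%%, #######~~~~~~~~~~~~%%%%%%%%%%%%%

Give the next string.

########~~~~~~~~~~~~~~%%%%%%%%%%%%%%%

The n-th term is n+1 #'s then 2n ~'s then 2n+1 %'s, where the shown terms are n = 3, 4, 5, 6.
At n = 7 the blocks have lengths 8, 14, 15.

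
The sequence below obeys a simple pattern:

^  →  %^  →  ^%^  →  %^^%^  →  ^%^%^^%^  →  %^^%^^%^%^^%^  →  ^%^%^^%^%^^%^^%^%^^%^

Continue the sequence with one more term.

%^^%^^%^%^^%^^%^%^^%^%^^%^^%^%^^%^

This is a Fibonacci-style word recurrence s(k) = s(k−2)·s(k−1): e.g. ^·%^ = ^%^.
Continuing: %^^%^^%^%^^%^ · ^%^%^^%^%^^%^^%^%^^%^ gives term 8.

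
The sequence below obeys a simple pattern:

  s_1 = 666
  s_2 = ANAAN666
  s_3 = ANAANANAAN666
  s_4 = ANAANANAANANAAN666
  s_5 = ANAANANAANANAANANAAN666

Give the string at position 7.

ANAANANAANANAANANAANANAANANAAN666

Each term is the previous one with ANAAN prepended.
From ANAANANAANANAANANAAN666, 2 further steps: ANAANANAANANAANANAAN666 → ANAANANAANANAANANAANANAAN666 → (answer).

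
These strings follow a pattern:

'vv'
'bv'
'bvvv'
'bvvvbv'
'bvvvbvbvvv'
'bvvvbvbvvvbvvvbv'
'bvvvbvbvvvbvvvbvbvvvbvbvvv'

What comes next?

bvvvbvbvvvbvvvbvbvvvbvbvvvbvvvbvbvvvbvvvbv

This is a Fibonacci-style word recurrence s(k) = s(k−1)·s(k−2): e.g. bv·vv = bvvv.
So term 8 is bvvvbvbvvvbvvvbvbvvvbvbvvv·bvvvbvbvvvbvvvbv.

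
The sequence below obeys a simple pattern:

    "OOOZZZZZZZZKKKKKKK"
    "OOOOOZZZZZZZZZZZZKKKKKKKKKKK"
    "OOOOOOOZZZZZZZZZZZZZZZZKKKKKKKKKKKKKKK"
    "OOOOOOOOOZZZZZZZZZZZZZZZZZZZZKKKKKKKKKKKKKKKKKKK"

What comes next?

OOOOOOOOOOOZZZZZZZZZZZZZZZZZZZZZZZZKKKKKKKKKKKKKKKKKKKKKKK

The n-th term is 2n-1 O's then 4n Z's then 4n-1 K's, where the shown terms are n = 2, 3, 4, 5.
Setting n = 6 gives 11, 24, 23 characters in each block.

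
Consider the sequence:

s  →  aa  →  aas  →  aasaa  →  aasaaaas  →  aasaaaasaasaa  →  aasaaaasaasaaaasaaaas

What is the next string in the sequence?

aasaaaasaasaaaasaaaasaasaaaasaasaa

This is a Fibonacci-style word recurrence s(k) = s(k−1)·s(k−2): e.g. aa·s = aas.
Continuing: aasaaaasaasaaaasaaaas · aasaaaasaasaa gives term 8.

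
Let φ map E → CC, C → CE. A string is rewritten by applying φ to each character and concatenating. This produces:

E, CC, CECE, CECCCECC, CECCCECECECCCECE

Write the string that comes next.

CECCCECECECCCECCCECCCECECECCCECC

Applying the rule to each of the 16 symbols of CECCCECECECCCECE gives the pieces CE CC CE CE CE CC CE CC CE CC CE CE CE CC CE CC, which concatenate to the answer.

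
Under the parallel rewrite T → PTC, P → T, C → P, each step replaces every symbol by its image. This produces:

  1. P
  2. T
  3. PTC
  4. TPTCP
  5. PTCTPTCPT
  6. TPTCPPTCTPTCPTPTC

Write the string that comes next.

PTCTPTCPTTPTCPPTCTPTCPTPTCTPTCP

φ(TPTCPPTCTPTCPTPTC) expands symbol-by-symbol to PTC T PTC P T T PTC P PTC T PTC P T PTC T PTC P; joining the 17 pieces gives the next term.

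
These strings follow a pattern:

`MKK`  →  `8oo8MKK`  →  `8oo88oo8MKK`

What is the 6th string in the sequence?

8oo88oo88oo88oo88oo8MKK

The strings grow by a fixed prefix 8oo8 each time.
From 8oo88oo8MKK, 3 further steps: 8oo88oo8MKK → 8oo88oo88oo8MKK → 8oo88oo88oo88oo8MKK → (answer).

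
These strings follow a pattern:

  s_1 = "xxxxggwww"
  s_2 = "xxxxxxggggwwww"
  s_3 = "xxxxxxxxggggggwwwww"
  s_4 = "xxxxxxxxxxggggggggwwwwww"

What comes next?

Each string has the form x^{2n+2} g^{2n} w^{n+2} (n = 1, 2, …).
Setting n = 5 gives 12, 10, 7 characters in each block.

xxxxxxxxxxxxggggggggggwwwwwww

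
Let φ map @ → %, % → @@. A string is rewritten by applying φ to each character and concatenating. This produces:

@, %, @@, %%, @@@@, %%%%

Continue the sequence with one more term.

Rewriting each symbol of %%%%: %→@@, %→@@, %→@@, %→@@, which concatenates to @@ @@ @@ @@.

@@@@@@@@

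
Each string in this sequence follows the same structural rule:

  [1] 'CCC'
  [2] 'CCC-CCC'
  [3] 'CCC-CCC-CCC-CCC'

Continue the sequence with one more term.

CCC-CCC-CCC-CCC-CCC-CCC-CCC-CCC

s(k+1) = s(k)·-·s(k) — each term doubles the last with '-' between the halves.
One more doubling of CCC-CCC-CCC-CCC gives the answer.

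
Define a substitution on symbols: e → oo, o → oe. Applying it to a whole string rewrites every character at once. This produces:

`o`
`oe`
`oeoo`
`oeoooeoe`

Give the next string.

Apply φ to oeoooeoe symbol by symbol: o→oe, e→oo, o→oe, o→oe, o→oe, e→oo, o→oe, e→oo; joined: oe oo oe oe oe oo oe oo.

oeoooeoeoeoooeoo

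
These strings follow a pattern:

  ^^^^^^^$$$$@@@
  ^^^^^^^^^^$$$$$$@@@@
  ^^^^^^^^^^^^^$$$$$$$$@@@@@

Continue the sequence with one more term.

^^^^^^^^^^^^^^^^$$$$$$$$$$@@@@@@

The n-th term is 3n+1 ^'s then 2n $'s then n+1 @'s, where the shown terms are n = 2, 3, 4.
For the next term, n = 5, so the run lengths are 16, 10, 6.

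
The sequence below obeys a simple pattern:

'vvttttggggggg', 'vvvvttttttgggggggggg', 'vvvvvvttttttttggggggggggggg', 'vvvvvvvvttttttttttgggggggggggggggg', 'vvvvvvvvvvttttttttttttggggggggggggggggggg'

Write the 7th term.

vvvvvvvvvvvvvvttttttttttttttttggggggggggggggggggggggggg

Reading off run lengths: v runs 2, 4, 6, 8, 10; t runs 4, 6, 8, 10, 12; g runs 7, 10, 13, 16, 19 — each is linear in n, where the shown terms are n = 2, 3, 4, 5, 6.
For term 7, n = 8, so the run lengths are 14, 16, 25.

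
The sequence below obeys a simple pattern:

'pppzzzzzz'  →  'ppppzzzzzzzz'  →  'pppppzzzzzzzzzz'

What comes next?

ppppppzzzzzzzzzzzz

Term n consists of n p's, followed by 2n z's, where the shown terms are n = 3, 4, 5.
Setting n = 6 gives 6, 12 characters in each block.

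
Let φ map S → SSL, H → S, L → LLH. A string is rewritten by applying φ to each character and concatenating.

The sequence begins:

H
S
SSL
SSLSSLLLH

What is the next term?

SSLSSLLLHSSLSSLLLHLLHLLHS

Expanding SSLSSLLLH: S→SSL, S→SSL, L→LLH, S→SSL, S→SSL, L→LLH, L→LLH, L→LLH, H→S. Concatenated: SSL SSL LLH SSL SSL LLH LLH LLH S.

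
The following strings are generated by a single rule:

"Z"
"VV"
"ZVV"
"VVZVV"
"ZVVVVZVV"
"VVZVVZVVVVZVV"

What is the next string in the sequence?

ZVVVVZVVVVZVVZVVVVZVV

Each term (from the third on) is the two preceding terms concatenated in order: term 3 = Z·VV = ZVV.
Continuing: ZVVVVZVV · VVZVVZVVVVZVV gives term 7.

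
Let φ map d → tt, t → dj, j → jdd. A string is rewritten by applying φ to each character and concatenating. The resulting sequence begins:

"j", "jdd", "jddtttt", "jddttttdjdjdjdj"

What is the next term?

Applying the rule to each of the 15 symbols of jddttttdjdjdjdj gives the pieces jdd tt tt dj dj dj dj tt jdd tt jdd tt jdd tt jdd, which concatenate to the answer.

jddttttdjdjdjdjttjddttjddttjddttjdd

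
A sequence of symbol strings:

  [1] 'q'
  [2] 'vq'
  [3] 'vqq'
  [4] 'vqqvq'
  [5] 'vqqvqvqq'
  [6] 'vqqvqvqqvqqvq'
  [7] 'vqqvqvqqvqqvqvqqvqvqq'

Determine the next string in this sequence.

This is a Fibonacci-style word recurrence s(k) = s(k−1)·s(k−2): e.g. vq·q = vqq.
So term 8 is vqqvqvqqvqqvqvqqvqvqq·vqqvqvqqvqqvq.

vqqvqvqqvqqvqvqqvqvqqvqqvqvqqvqqvq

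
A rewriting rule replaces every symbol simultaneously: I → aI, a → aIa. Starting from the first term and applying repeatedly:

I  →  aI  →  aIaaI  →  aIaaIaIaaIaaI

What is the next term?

Applying the rule to each of the 13 symbols of aIaaIaIaaIaaI gives the pieces aIa aI aIa aIa aI aIa aI aIa aIa aI aIa aIa aI, which concatenate to the answer.

aIaaIaIaaIaaIaIaaIaIaaIaaIaIaaIaaI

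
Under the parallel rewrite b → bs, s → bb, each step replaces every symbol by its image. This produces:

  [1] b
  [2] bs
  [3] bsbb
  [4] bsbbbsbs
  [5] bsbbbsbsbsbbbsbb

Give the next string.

bsbbbsbsbsbbbsbbbsbbbsbsbsbbbsbs

φ(bsbbbsbsbsbbbsbb) expands symbol-by-symbol to bs bb bs bs bs bb bs bb bs bb bs bs bs bb bs bs; joining the 16 pieces gives the next term.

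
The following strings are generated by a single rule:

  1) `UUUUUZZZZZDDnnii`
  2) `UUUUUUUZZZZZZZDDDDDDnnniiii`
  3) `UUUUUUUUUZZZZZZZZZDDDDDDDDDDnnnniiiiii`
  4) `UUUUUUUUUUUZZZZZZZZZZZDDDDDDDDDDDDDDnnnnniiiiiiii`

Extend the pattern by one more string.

The n-th term is 2n+3 U's then 2n+3 Z's then 4n-2 D's then n+1 n's then 2n i's (n = 1, 2, …).
Setting n = 5 gives 13, 13, 18, 6, 10 characters in each block.

UUUUUUUUUUUUUZZZZZZZZZZZZZDDDDDDDDDDDDDDDDDDnnnnnniiiiiiiiii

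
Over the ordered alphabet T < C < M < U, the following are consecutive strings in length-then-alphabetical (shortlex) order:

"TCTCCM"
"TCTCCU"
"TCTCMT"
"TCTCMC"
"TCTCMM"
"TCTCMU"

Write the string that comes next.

Treat TCTCMU as a base-4 numeral over the given alphabet and add one, carrying through any trailing U's.

TCTCUT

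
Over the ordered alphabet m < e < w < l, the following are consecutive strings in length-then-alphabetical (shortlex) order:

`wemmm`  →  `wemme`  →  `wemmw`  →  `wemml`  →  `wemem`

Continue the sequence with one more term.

Treat wemem as a base-4 numeral over the given alphabet and add one, carrying through any trailing l's.

wemee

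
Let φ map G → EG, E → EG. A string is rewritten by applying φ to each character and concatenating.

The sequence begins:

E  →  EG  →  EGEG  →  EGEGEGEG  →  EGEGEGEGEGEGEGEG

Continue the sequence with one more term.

EGEGEGEGEGEGEGEGEGEGEGEGEGEGEGEG

Replace each of the 16 characters of EGEGEGEGEGEGEGEG in place — EG EG EG EG EG EG EG EG EG EG EG EG EG EG EG EG — and concatenate.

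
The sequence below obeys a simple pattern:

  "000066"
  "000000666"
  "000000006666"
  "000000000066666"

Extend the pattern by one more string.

The n-th term is 2n 0's then n 6's, where the shown terms are n = 2, 3, 4, 5.
For the next term, n = 6, so the run lengths are 12, 6.

000000000000666666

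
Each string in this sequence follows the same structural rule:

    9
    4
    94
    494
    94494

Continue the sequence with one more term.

49494494

Each term (from the third on) is the two preceding terms concatenated in order: term 3 = 9·4 = 94.
The next term joins 494 and 94494.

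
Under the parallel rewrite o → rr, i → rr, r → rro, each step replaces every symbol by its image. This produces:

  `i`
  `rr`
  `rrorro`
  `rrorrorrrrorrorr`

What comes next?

Rewriting the 16 symbols of rrorrorrrrorrorr one by one yields rro rro rr rro rro rr rro rro rro rro rr rro rro rr rro rro; concatenated:

rrorrorrrrorrorrrrorrorrorrorrrrorrorrrrorro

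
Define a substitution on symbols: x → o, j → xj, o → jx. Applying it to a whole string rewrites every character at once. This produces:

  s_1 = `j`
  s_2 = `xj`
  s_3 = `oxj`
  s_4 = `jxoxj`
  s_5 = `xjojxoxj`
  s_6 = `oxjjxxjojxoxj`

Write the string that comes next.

Rewriting the 13 symbols of oxjjxxjojxoxj one by one yields jx o xj xj o o xj jx xj o jx o xj; concatenated:

jxoxjxjooxjjxxjojxoxj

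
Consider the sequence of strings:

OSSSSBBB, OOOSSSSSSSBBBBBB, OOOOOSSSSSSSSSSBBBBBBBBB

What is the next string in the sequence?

Term n consists of 2n-1 O's, followed by 3n+1 S's, followed by 3n B's (n = 1, 2, …).
At n = 4 the blocks have lengths 7, 13, 12.

OOOOOOOSSSSSSSSSSSSSBBBBBBBBBBBB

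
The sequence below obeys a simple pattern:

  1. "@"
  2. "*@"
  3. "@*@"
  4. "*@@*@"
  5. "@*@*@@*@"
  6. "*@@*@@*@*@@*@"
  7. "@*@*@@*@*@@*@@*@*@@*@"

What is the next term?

From term 3 onward, concatenate the second-to-last term with the last: @·*@ = @*@, *@·@*@ = *@@*@, …
So term 8 is *@@*@@*@*@@*@·@*@*@@*@*@@*@@*@*@@*@.

*@@*@@*@*@@*@@*@*@@*@*@@*@@*@*@@*@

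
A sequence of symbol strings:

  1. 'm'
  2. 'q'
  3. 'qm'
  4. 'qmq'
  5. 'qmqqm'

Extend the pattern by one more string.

From term 3 onward, concatenate the last term with the second-to-last: q·m = qm, qm·q = qmq, …
So term 6 is qmqqm·qmq.

qmqqmqmq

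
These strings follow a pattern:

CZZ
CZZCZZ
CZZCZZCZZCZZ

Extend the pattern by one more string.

CZZCZZCZZCZZCZZCZZCZZCZZ

s(k+1) = s(k)·s(k) — each term doubles the last.
So the next term is two copies of CZZCZZCZZCZZ.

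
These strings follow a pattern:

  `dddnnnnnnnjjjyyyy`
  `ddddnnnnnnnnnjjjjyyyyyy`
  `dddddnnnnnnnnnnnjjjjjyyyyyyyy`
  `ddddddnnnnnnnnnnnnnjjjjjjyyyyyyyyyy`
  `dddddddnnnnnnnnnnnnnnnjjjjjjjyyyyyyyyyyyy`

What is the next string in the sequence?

Each string has the form d^{n} n^{2n+1} j^{n} y^{2n-2}, where the shown terms are n = 3, 4, 5, 6, 7.
Setting n = 8 gives 8, 17, 8, 14 characters in each block.

ddddddddnnnnnnnnnnnnnnnnnjjjjjjjjyyyyyyyyyyyyyy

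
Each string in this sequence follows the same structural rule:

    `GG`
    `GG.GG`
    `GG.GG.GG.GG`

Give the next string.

s(k+1) = s(k)·.·s(k) — each term doubles the last with '.' between the halves.
Doubling GG.GG.GG.GG with '.' between the halves:

GG.GG.GG.GG.GG.GG.GG.GG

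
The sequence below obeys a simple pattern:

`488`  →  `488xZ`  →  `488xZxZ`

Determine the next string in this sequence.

The strings grow by a fixed suffix xZ each time.
So the next term is 488xZxZ·xZ.

488xZxZxZ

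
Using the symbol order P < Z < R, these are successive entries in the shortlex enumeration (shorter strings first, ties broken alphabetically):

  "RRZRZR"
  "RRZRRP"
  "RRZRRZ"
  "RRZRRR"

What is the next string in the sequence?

Treat RRZRRR as a base-3 numeral over the given alphabet and add one, carrying through any trailing R's.

RRRPPP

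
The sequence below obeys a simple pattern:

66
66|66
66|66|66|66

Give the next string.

Every step duplicates the string with '|' between the halves.
One more doubling of 66|66|66|66 gives the answer.

66|66|66|66|66|66|66|66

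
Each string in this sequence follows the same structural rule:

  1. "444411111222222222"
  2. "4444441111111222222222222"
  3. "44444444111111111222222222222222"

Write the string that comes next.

444444444411111111111222222222222222222

Term n consists of 2n 4's, followed by 2n+1 1's, followed by 3n+3 2's, where the shown terms are n = 2, 3, 4.
At n = 5 the blocks have lengths 10, 11, 18.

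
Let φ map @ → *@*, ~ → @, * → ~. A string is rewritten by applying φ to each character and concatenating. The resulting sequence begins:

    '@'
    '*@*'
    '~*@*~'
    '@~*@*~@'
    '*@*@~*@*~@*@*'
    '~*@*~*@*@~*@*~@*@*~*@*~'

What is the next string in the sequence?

Rewriting the 23 symbols of ~*@*~*@*@~*@*~@*@*~*@*~ one by one yields @ ~ *@* ~ @ ~ *@* ~ *@* @ ~ *@* ~ @ *@* ~ *@* ~ @ ~ *@* ~ @; concatenated:

@~*@*~@~*@*~*@*@~*@*~@*@*~*@*~@~*@*~@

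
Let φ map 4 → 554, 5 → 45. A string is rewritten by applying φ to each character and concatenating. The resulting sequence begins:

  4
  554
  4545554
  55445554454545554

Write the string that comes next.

45455545544545455545544555445554454545554

Applying the rule to each of the 17 symbols of 55445554454545554 gives the pieces 45 45 554 554 45 45 45 554 554 45 554 45 554 45 45 45 554, which concatenate to the answer.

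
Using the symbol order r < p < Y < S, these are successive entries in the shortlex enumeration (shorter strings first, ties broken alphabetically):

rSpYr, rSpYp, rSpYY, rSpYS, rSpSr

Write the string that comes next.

Find the rightmost character of rSpSr below S, bump it to the next letter, and reset everything to its right to r.

rSpSp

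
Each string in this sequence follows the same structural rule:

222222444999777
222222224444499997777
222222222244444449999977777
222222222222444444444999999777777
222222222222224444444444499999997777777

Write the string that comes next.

Term n consists of 2n+2 2's, followed by 2n-1 4's, followed by n+1 9's, followed by n+1 7's, where the shown terms are n = 2, 3, 4, 5, 6.
At n = 7 the blocks have lengths 16, 13, 8, 8.

222222222222222244444444444449999999977777777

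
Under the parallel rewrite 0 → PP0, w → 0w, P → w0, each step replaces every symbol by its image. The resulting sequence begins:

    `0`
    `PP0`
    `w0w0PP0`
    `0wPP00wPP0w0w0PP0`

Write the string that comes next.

φ(0wPP00wPP0w0w0PP0) expands symbol-by-symbol to PP0 0w w0 w0 PP0 PP0 0w w0 w0 PP0 0w PP0 0w PP0 w0 w0 PP0; joining the 17 pieces gives the next term.

PP00ww0w0PP0PP00ww0w0PP00wPP00wPP0w0w0PP0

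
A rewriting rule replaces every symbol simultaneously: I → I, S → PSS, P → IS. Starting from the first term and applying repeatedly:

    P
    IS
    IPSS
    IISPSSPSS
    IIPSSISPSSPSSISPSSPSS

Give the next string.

IIISPSSPSSIPSSISPSSPSSISPSSPSSIPSSISPSSPSSISPSSPSS

φ(IIPSSISPSSPSSISPSSPSS) expands symbol-by-symbol to I I IS PSS PSS I PSS IS PSS PSS IS PSS PSS I PSS IS PSS PSS IS PSS PSS; joining the 21 pieces gives the next term.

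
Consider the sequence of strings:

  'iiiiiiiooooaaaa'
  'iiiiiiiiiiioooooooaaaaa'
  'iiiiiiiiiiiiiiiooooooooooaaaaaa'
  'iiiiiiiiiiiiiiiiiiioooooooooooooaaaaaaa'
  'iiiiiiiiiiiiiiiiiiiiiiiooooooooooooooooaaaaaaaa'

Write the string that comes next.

Reading off run lengths: i runs 7, 11, 15, 19, 23; o runs 4, 7, 10, 13, 16; a runs 4, 5, 6, 7, 8 — each is linear in n (n = 1, 2, …).
At n = 6 the blocks have lengths 27, 19, 9.

iiiiiiiiiiiiiiiiiiiiiiiiiiioooooooooooooooooooaaaaaaaaa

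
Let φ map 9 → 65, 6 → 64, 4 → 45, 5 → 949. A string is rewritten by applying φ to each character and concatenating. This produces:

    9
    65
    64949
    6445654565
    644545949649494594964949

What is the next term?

644545949459496545656445654565459496545656445654565

Applying the rule to each of the 24 symbols of 644545949649494594964949 gives the pieces 64 45 45 949 45 949 65 45 65 64 45 65 45 65 45 949 65 45 65 64 45 65 45 65, which concatenate to the answer.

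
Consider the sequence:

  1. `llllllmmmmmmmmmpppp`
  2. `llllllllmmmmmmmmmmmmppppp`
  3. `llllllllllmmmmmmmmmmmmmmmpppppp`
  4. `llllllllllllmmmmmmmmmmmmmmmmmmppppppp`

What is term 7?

Term n consists of 2n+2 l's, followed by 3n+3 m's, followed by n+2 p's, where the shown terms are n = 2, 3, 4, 5.
At n = 8 the blocks have lengths 18, 27, 10.

llllllllllllllllllmmmmmmmmmmmmmmmmmmmmmmmmmmmpppppppppp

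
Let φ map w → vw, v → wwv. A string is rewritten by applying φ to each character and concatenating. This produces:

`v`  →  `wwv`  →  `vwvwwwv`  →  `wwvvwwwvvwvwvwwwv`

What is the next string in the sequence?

vwvwwwvwwvvwvwvwwwvwwvvwwwvvwwwvvwvwvwwwv

Replace each of the 17 characters of wwvvwwwvvwvwvwwwv in place — vw vw wwv wwv vw vw vw wwv wwv vw wwv vw wwv vw vw vw wwv — and concatenate.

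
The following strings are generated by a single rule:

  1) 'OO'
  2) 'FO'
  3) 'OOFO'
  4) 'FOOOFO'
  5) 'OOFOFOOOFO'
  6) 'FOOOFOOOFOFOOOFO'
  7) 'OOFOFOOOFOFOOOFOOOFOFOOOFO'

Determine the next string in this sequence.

FOOOFOOOFOFOOOFOOOFOFOOOFOFOOOFOOOFOFOOOFO

From term 3 onward, concatenate the second-to-last term with the last: OO·FO = OOFO, FO·OOFO = FOOOFO, …
So term 8 is FOOOFOOOFOFOOOFO·OOFOFOOOFOFOOOFOOOFOFOOOFO.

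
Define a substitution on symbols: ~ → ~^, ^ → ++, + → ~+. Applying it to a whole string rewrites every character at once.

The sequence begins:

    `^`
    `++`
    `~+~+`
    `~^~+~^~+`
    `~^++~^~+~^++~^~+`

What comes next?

Applying the rule to each of the 16 symbols of ~^++~^~+~^++~^~+ gives the pieces ~^ ++ ~+ ~+ ~^ ++ ~^ ~+ ~^ ++ ~+ ~+ ~^ ++ ~^ ~+, which concatenate to the answer.

~^++~+~+~^++~^~+~^++~+~+~^++~^~+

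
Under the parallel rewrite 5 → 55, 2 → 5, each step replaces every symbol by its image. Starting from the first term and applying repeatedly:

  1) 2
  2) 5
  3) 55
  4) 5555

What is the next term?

Expanding 5555: 5→55, 5→55, 5→55, 5→55. Concatenated: 55 55 55 55.

55555555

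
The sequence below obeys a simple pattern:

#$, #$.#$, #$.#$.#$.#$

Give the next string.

s(k+1) = s(k)·.·s(k) — each term doubles the last with '.' between the halves.
One more doubling of #$.#$.#$.#$ gives the answer.

#$.#$.#$.#$.#$.#$.#$.#$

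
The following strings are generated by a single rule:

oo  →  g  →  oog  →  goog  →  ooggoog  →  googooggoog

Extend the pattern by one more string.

ooggooggoogooggoog

Each term (from the third on) is the two preceding terms concatenated in order: term 3 = oo·g = oog.
Continuing: ooggoog · googooggoog gives term 7.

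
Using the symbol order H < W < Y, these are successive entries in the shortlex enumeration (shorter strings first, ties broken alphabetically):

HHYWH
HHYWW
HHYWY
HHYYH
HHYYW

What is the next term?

The successor of HHYYW increments the rightmost position that isn't already Y and resets every position after it to H.

HHYYY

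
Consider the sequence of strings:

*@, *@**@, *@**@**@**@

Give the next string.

*@**@**@**@**@**@**@**@

Each string is two copies of the previous one joined by '*'.
One more doubling of *@**@**@**@ gives the answer.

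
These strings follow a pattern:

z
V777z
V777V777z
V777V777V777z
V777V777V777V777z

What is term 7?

Each term is the previous one with V777 prepended.
From V777V777V777V777z, 2 further steps: V777V777V777V777z → V777V777V777V777V777z → (answer).

V777V777V777V777V777V777z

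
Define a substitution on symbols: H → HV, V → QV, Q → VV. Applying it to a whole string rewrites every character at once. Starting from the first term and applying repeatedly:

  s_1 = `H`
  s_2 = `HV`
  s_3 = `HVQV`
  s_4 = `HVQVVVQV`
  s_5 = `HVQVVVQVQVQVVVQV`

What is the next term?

Rewriting the 16 symbols of HVQVVVQVQVQVVVQV one by one yields HV QV VV QV QV QV VV QV VV QV VV QV QV QV VV QV; concatenated:

HVQVVVQVQVQVVVQVVVQVVVQVQVQVVVQV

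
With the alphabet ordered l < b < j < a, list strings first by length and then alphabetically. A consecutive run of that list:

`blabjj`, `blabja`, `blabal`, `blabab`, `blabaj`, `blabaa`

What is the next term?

Find the rightmost character of blabaa below a, bump it to the next letter, and reset everything to its right to l.

blajll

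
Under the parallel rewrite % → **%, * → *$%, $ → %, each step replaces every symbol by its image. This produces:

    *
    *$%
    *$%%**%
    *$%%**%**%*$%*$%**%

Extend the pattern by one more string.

*$%%**%**%*$%*$%**%*$%*$%**%*$%%**%*$%%**%*$%*$%**%

Replace each of the 19 characters of *$%%**%**%*$%*$%**% in place — *$% % **% **% *$% *$% **% *$% *$% **% *$% % **% *$% % **% *$% *$% **% — and concatenate.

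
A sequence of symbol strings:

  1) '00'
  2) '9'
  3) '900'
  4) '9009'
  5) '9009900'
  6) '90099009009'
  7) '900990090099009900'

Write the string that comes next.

90099009009900990090099009009

Each term (from the third on) is the previous term followed by the one before it: term 3 = 9·00 = 900.
So term 8 is 900990090099009900·90099009009.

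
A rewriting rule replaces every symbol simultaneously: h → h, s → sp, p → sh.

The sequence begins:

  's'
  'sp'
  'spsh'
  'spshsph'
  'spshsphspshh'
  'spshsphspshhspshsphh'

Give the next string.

spshsphspshhspshsphhspshsphspshhh

Replace each of the 20 characters of spshsphspshhspshsphh in place — sp sh sp h sp sh h sp sh sp h h sp sh sp h sp sh h h — and concatenate.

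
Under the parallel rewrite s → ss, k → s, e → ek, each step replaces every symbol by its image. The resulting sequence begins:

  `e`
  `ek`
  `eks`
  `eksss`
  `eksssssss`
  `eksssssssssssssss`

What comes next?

Rewriting the 17 symbols of eksssssssssssssss one by one yields ek s ss ss ss ss ss ss ss ss ss ss ss ss ss ss ss; concatenated:

eksssssssssssssssssssssssssssssss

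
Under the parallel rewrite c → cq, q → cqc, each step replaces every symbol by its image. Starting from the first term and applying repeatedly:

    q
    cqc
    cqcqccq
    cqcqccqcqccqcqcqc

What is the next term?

φ(cqcqccqcqccqcqcqc) expands symbol-by-symbol to cq cqc cq cqc cq cq cqc cq cqc cq cq cqc cq cqc cq cqc cq; joining the 17 pieces gives the next term.

cqcqccqcqccqcqcqccqcqccqcqcqccqcqccqcqccq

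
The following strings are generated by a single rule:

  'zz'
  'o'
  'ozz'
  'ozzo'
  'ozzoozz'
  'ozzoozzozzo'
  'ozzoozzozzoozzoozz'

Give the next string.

This is a Fibonacci-style word recurrence s(k) = s(k−1)·s(k−2): e.g. o·zz = ozz.
The next term joins ozzoozzozzoozzoozz and ozzoozzozzo.

ozzoozzozzoozzoozzozzoozzozzo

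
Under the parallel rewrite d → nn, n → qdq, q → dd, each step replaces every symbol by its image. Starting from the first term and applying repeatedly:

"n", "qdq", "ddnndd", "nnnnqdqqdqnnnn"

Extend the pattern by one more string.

Rewriting the 14 symbols of nnnnqdqqdqnnnn one by one yields qdq qdq qdq qdq dd nn dd dd nn dd qdq qdq qdq qdq; concatenated:

qdqqdqqdqqdqddnnddddnnddqdqqdqqdqqdq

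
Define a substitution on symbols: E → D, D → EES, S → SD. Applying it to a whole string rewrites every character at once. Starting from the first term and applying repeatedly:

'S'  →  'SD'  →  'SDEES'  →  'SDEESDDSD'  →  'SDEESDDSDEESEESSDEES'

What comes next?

Rewriting the 20 symbols of SDEESDDSDEESEESSDEES one by one yields SD EES D D SD EES EES SD EES D D SD D D SD SD EES D D SD; concatenated:

SDEESDDSDEESEESSDEESDDSDDDSDSDEESDDSD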